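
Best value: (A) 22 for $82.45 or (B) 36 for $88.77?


Deal A: $82.45/22 = $3.7477/unit
Deal B: $88.77/36 = $2.4658/unit
B is cheaper per unit
= Deal B

Deal B


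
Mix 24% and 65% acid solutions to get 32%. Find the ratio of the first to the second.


Let x parts of 24% mix with y parts of 65%.
24x + 65y = 32(x + y)
24x + 65y = 32x + 32y
x(24 - 32) = y(32 - 65)
x/y = (65 - 32)/(32 - 24) = 33/8
Simplify: 33:8
= 33:8

33:8


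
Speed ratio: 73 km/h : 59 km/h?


Ratio = 73:59
GCD = 1
Simplified = 73:59
Time ratio (same distance) = 59:73
Speed ratio = 73:59

73:59


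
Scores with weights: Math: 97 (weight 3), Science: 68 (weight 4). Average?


Numerator = 97×3 + 68×4
= 291 + 272
= 563
Total weight = 7
Weighted avg = 563/7
= 80.43

80.43


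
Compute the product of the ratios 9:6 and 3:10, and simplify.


Compound ratio = (9×3) : (6×10)
= 27:60
GCD = 3
= 9:20

9:20


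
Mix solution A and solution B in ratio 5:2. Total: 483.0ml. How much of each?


Total parts = 5 + 2 = 7
solution A: 483.0 × 5/7 = 345.0ml
solution B: 483.0 × 2/7 = 138.0ml
= 345.0ml and 138.0ml

345.0ml and 138.0ml


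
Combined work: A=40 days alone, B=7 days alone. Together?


Rate of A = 1/40 per day
Rate of B = 1/7 per day
Combined rate = 1/40 + 1/7 = 47/280 ≈ 0.1679 per day
Days = 1 / combined rate = 280/47
≈ 5.96 days

5.96 days


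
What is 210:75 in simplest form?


GCD(210, 75) = 15
210/15 : 75/15
= 14:5

14:5


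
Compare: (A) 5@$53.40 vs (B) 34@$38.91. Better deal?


Deal A: $53.40/5 = $10.6800/unit
Deal B: $38.91/34 = $1.1444/unit
B is cheaper per unit
= Deal B

Deal B


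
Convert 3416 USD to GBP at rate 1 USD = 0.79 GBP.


Amount × rate = 3416 × 0.79
= 2698.64 GBP

2698.64 GBP


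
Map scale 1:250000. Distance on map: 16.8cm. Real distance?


Real distance = map distance × scale
= 16.8cm × 250000
= 4200000 cm = 42000.0 m
= 42.000 km

42.000 km


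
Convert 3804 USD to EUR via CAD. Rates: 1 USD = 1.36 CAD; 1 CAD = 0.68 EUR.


Step 1: 3804 USD × 1.36 = 5173.44 CAD
Step 2: 5173.44 CAD × 0.68 = 3517.94 EUR
Implied rate USD→EUR = 1.36 × 0.68 = 0.9248
= 3517.94 EUR

3517.94 EUR


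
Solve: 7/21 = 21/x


Cross multiply: 7 × x = 21 × 21
7x = 441
x = 441 / 7
= 63.00

63.00


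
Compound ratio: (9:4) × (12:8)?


Compound ratio = (9×12) : (4×8)
= 108:32
GCD = 4
= 27:8

27:8


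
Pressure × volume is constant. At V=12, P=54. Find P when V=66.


Inverse proportion: x × y = constant
k = 12 × 54 = 648
y₂ = k / 66 = 648 / 66
= 9.82

9.82


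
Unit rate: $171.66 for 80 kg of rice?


Unit rate = total / quantity
= 171.66 / 80
= $2.15 per unit

$2.15 per unit


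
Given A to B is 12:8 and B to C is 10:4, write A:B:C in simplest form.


Match B: multiply A:B by 10 → 120:80
Multiply B:C by 8 → 80:32
Combined: 120:80:32
GCD = 8
= 15:10:4

15:10:4


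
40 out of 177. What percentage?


Percentage = (part / whole) × 100
= (40 / 177) × 100
≈ 22.60%

22.60%


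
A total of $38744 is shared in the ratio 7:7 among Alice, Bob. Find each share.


Total parts = 7 + 7 = 14
Alice: 38744 × 7/14 = 19372.00
Bob: 38744 × 7/14 = 19372.00
= Alice: $19372.00, Bob: $19372.00

Alice: $19372.00, Bob: $19372.00


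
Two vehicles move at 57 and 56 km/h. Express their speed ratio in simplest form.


Ratio = 57:56
GCD = 1
Simplified = 57:56
Time ratio (same distance) = 56:57
Speed ratio = 57:56

57:56


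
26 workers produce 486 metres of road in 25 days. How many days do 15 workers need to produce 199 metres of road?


Days ∝ work / workers, so d₂ = d₁ × (m₁/m₂) × (w₂/w₁)
Workers factor (inverse): 26/15 ≈ 1.7333
Work factor (direct): 199/486 ≈ 0.4095
d₂ = 25 × 26/15 × 199/486 = (25 × 26 × 199) / (15 × 486) = 129350/7290
≈ 17.74 days

17.74 days


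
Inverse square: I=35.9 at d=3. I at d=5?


I₁d₁² = I₂d₂²
I₂ = I₁ × (d₁/d₂)²
= 35.9 × (3/5)²
= 35.9 × 9/25
= 323.1/25
= 12.9240

12.9240


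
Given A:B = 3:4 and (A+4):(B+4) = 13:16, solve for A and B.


Let A = 3k, B = 4k.
(3k + 4) / (4k + 4) = 13/16
Cross-multiply: 16(3k + 4) = 13(4k + 4)
48k + 64 = 52k + 52
48k - 52k = 52 - 64
-4k = -12
k = -12/-4 = 3
A = 3×3 = 9, B = 4×3 = 12
= A = 9, B = 12

A = 9, B = 12


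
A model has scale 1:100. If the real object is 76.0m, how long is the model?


Model size = real / scale
= 76.0 / 100
= 0.7600 m

0.7600 m


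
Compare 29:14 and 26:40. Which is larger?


29/14 = 2.0714
26/40 = 0.6500
2.0714 > 0.6500, so 29:14 is greater
= 29:14

29:14


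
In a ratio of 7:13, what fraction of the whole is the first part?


Total parts = 7 + 13 = 20
First part: 7/20 = 7/20
= 7/20

7/20


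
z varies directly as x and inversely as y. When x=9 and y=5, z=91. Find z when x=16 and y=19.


z = k·x/y
Solve for k using the known point: k = z·y/x = 91×5/9 = 455/9 ≈ 50.5556
Now evaluate at x=16, y=19:
z = k × 16 / 19 = (455 × 16) / (9 × 19) = 7280/171
≈ 42.5731

42.5731


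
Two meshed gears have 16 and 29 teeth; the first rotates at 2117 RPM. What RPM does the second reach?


Gear ratio = 16:29 = 16:29
RPM_B = RPM_A × (teeth_A / teeth_B)
= 2117 × (16/29)
= 1168.0 RPM

1168.0 RPM


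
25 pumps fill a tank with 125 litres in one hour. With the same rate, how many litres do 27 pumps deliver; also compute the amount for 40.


Direct proportion: y/x = constant
k = 125/25 = 5.0000
y at x=27: k × 27 = 125 × 27 / 25 = 3375/25 = 135.00
y at x=40: k × 40 = 125 × 40 / 25 = 5000/25 = 200.00
= 135.00 and 200.00

135.00 and 200.00


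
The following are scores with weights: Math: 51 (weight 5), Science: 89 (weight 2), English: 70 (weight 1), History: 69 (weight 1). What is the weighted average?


Numerator = 51×5 + 89×2 + 70×1 + 69×1
= 255 + 178 + 70 + 69
= 572
Total weight = 9
Weighted avg = 572/9
= 63.56

63.56


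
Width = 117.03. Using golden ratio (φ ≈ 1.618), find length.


φ = (1 + √5) / 2 ≈ 1.618
Length = width × φ = 117.03 × 1.618 = 189.35454
≈ 189.35

189.35


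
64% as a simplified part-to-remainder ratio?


64% means 64 parts out of 100; remainder = 36
Part : remainder = 64:36
GCD = 4
= 16:9

16:9


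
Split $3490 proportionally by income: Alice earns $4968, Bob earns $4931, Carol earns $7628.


Total income = 4968 + 4931 + 7628 = $17527
Alice: $3490 × 4968/17527 = $989.23
Bob: $3490 × 4931/17527 = $981.87
Carol: $3490 × 7628/17527 = $1518.90
= Alice: $989.23, Bob: $981.87, Carol: $1518.90

Alice: $989.23, Bob: $981.87, Carol: $1518.90


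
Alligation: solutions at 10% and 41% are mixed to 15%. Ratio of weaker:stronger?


Let x parts of 10% mix with y parts of 41%.
10x + 41y = 15(x + y)
10x + 41y = 15x + 15y
x(10 - 15) = y(15 - 41)
x/y = (41 - 15)/(15 - 10) = 26/5
Simplify: 26:5
= 26:5

26:5


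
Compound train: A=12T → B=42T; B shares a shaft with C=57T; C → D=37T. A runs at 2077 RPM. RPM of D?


Stage 1: RPM_B = RPM_A × t_A/t_B = 2077 × 12/42 = 24924/42 ≈ 593.43
B and C share a shaft → RPM_C = RPM_B
Stage 2: RPM_D = RPM_C × t_C/t_D = RPM_A × (t_A×t_C)/(t_B×t_D)
Overall ratio = (12×57)/(42×37) = 684/1554
RPM_D = 2077 × 684/1554 = 1420668/1554
≈ 914.20 RPM

914.20 RPM


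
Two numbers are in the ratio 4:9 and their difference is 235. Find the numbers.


Let A = 4k, B = 9k.
9k - 4k = 235
5k = 235 → k = 235/5 = 47
A = 4×47 = 188, B = 9×47 = 423
= A = 188, B = 423

A = 188, B = 423


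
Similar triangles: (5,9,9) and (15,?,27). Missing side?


Scale factor = 15/5 = 3
Missing side = 9 × 3
= 27.0

27.0


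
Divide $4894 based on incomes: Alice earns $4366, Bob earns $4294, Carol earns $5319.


Total income = 4366 + 4294 + 5319 = $13979
Alice: $4894 × 4366/13979 = $1528.52
Bob: $4894 × 4294/13979 = $1503.31
Carol: $4894 × 5319/13979 = $1862.16
= Alice: $1528.52, Bob: $1503.31, Carol: $1862.16

Alice: $1528.52, Bob: $1503.31, Carol: $1862.16


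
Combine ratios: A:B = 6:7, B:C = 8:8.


Match B: multiply A:B by 8 → 48:56
Multiply B:C by 7 → 56:56
Combined: 48:56:56
GCD = 8
= 6:7:7

6:7:7


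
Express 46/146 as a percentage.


Percentage = (part / whole) × 100
= (46 / 146) × 100
≈ 31.51%

31.51%


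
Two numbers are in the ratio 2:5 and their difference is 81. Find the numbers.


Let A = 2k, B = 5k.
5k - 2k = 81
3k = 81 → k = 81/3 = 27
A = 2×27 = 54, B = 5×27 = 135
= A = 54, B = 135

A = 54, B = 135


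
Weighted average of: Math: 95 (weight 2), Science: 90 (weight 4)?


Numerator = 95×2 + 90×4
= 190 + 360
= 550
Total weight = 6
Weighted avg = 550/6
= 91.67

91.67


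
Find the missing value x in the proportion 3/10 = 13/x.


Cross multiply: 3 × x = 10 × 13
3x = 130
x = 130 / 3
= 43.33

43.33


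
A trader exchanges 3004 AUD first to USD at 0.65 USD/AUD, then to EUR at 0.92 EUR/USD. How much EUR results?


Step 1: 3004 AUD × 0.65 = 1952.60 USD
Step 2: 1952.60 USD × 0.92 = 1796.39 EUR
Implied rate AUD→EUR = 0.65 × 0.92 = 0.5980
= 1796.39 EUR

1796.39 EUR


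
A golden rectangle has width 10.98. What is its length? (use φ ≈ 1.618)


φ = (1 + √5) / 2 ≈ 1.618
Length = width × φ = 10.98 × 1.618 = 17.76564
≈ 17.77

17.77


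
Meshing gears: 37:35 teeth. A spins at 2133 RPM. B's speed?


Gear ratio = 37:35 = 37:35
RPM_B = RPM_A × (teeth_A / teeth_B)
= 2133 × (37/35)
= 2254.9 RPM

2254.9 RPM


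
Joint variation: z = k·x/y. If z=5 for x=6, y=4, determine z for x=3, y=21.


z = k·x/y
Solve for k using the known point: k = z·y/x = 5×4/6 = 20/6 ≈ 3.3333
Now evaluate at x=3, y=21:
z = k × 3 / 21 = (20 × 3) / (6 × 21) = 60/126
≈ 0.4762

0.4762


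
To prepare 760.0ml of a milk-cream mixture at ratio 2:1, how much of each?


Total parts = 2 + 1 = 3
milk: 760.0 × 2/3 = 506.7ml
cream: 760.0 × 1/3 = 253.3ml
= 506.7ml and 253.3ml

506.7ml and 253.3ml


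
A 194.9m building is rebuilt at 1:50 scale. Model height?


Model size = real / scale
= 194.9 / 50
= 3.8980 m

3.8980 m


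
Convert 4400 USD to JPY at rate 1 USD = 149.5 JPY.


Amount × rate = 4400 × 149.5
= 657800.00 JPY

657800.00 JPY


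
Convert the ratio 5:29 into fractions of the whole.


Total parts = 5 + 29 = 34
First part: 5/34 = 5/34
Second part: 29/34 = 29/34
= 5/34 and 29/34

5/34 and 29/34


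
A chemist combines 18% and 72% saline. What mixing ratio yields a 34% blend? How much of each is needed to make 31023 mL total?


Let x parts of 18% mix with y parts of 72%.
18x + 72y = 34(x + y)
18x + 72y = 34x + 34y
x(18 - 34) = y(34 - 72)
x/y = (72 - 34)/(34 - 18) = 38/16
Simplify: 19:8
Total parts = 27; one part = 31023/27 = 1149.00 mL
18% solution: 19×1149.00 = 21831.00 mL
72% solution: 8×1149.00 = 9192.00 mL
= ratio 19:8; 21831.00 mL and 9192.00 mL

ratio 19:8; 21831.00 mL and 9192.00 mL


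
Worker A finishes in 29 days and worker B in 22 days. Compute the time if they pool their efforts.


Rate of A = 1/29 per day
Rate of B = 1/22 per day
Combined rate = 1/29 + 1/22 = 51/638 ≈ 0.0799 per day
Days = 1 / combined rate = 638/51
≈ 12.51 days

12.51 days


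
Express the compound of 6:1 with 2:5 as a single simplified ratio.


Compound ratio = (6×2) : (1×5)
= 12:5
GCD = 1
= 12:5

12:5


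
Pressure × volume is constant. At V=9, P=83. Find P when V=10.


Inverse proportion: x × y = constant
k = 9 × 83 = 747
y₂ = k / 10 = 747 / 10
= 74.70

74.70


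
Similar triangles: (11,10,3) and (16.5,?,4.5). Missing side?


Scale factor = 16.5/11 = 1.5
Missing side = 10 × 1.5
= 15.0

15.0


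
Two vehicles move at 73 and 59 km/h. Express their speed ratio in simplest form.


Ratio = 73:59
GCD = 1
Simplified = 73:59
Time ratio (same distance) = 59:73
Speed ratio = 73:59

73:59


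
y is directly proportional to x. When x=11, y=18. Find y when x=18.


Direct proportion: y/x = constant
k = 18/11 ≈ 1.6364
y₂ = k × 18 = 18 × 18 / 11 = 324/11
≈ 29.45

29.45


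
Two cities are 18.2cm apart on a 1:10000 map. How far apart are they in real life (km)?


Real distance = map distance × scale
= 18.2cm × 10000
= 182000 cm = 1820.0 m
= 1.820 km

1.820 km


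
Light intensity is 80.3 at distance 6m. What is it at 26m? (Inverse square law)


I₁d₁² = I₂d₂²
I₂ = I₁ × (d₁/d₂)²
= 80.3 × (6/26)²
= 80.3 × 36/676
= 2890.8/676
≈ 4.2763

4.2763


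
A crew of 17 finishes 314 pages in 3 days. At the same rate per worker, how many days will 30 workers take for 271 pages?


Days ∝ work / workers, so d₂ = d₁ × (m₁/m₂) × (w₂/w₁)
Workers factor (inverse): 17/30 ≈ 0.5667
Work factor (direct): 271/314 ≈ 0.8631
d₂ = 3 × 17/30 × 271/314 = (3 × 17 × 271) / (30 × 314) = 13821/9420
≈ 1.47 days

1.47 days


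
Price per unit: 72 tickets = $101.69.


Unit rate = total / quantity
= 101.69 / 72
= $1.41 per unit

$1.41 per unit


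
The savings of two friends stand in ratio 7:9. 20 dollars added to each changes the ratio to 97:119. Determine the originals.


Let A = 7k, B = 9k.
(7k + 20) / (9k + 20) = 97/119
Cross-multiply: 119(7k + 20) = 97(9k + 20)
833k + 2380 = 873k + 1940
833k - 873k = 1940 - 2380
-40k = -440
k = -440/-40 = 11
A = 7×11 = 77, B = 9×11 = 99
= A = 77, B = 99

A = 77, B = 99


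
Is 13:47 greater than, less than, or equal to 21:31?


13/47 = 0.2766
21/31 = 0.6774
0.2766 < 0.6774, so 13:47 is less
= less than

less than


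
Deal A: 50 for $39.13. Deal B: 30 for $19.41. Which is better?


Deal A: $39.13/50 = $0.7826/unit
Deal B: $19.41/30 = $0.6470/unit
B is cheaper per unit
= Deal B

Deal B


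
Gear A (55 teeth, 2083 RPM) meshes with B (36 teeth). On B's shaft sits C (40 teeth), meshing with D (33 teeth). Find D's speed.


Stage 1: RPM_B = RPM_A × t_A/t_B = 2083 × 55/36 = 114565/36 ≈ 3182.36
B and C share a shaft → RPM_C = RPM_B
Stage 2: RPM_D = RPM_C × t_C/t_D = RPM_A × (t_A×t_C)/(t_B×t_D)
Overall ratio = (55×40)/(36×33) = 2200/1188
RPM_D = 2083 × 2200/1188 = 4582600/1188
≈ 3857.41 RPM

3857.41 RPM


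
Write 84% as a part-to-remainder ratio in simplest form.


84% means 84 parts out of 100; remainder = 16
Part : remainder = 84:16
GCD = 4
= 21:4

21:4


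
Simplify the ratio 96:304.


GCD(96, 304) = 16
96/16 : 304/16
= 6:19

6:19


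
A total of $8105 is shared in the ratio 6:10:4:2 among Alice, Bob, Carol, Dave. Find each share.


Total parts = 6 + 10 + 4 + 2 = 22
Alice: 8105 × 6/22 = 2210.45
Bob: 8105 × 10/22 = 3684.09
Carol: 8105 × 4/22 = 1473.64
Dave: 8105 × 2/22 = 736.82
= Alice: $2210.45, Bob: $3684.09, Carol: $1473.64, Dave: $736.82

Alice: $2210.45, Bob: $3684.09, Carol: $1473.64, Dave: $736.82


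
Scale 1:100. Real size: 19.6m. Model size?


Model size = real / scale
= 19.6 / 100
= 0.1960 m

0.1960 m


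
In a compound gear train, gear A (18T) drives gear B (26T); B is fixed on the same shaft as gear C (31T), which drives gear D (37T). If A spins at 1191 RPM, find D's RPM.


Stage 1: RPM_B = RPM_A × t_A/t_B = 1191 × 18/26 = 21438/26 ≈ 824.54
B and C share a shaft → RPM_C = RPM_B
Stage 2: RPM_D = RPM_C × t_C/t_D = RPM_A × (t_A×t_C)/(t_B×t_D)
Overall ratio = (18×31)/(26×37) = 558/962
RPM_D = 1191 × 558/962 = 664578/962
≈ 690.83 RPM

690.83 RPM


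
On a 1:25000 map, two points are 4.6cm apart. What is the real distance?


Real distance = map distance × scale
= 4.6cm × 25000
= 115000 cm = 1150.0 m
= 1.150 km

1.150 km


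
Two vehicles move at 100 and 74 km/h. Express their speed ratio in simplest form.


Ratio = 100:74
GCD = 2
Simplified = 50:37
Time ratio (same distance) = 37:50
Speed ratio = 50:37

50:37


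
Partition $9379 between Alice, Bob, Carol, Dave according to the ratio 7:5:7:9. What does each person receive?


Total parts = 7 + 5 + 7 + 9 = 28
Alice: 9379 × 7/28 = 2344.75
Bob: 9379 × 5/28 = 1674.82
Carol: 9379 × 7/28 = 2344.75
Dave: 9379 × 9/28 = 3014.68
= Alice: $2344.75, Bob: $1674.82, Carol: $2344.75, Dave: $3014.68

Alice: $2344.75, Bob: $1674.82, Carol: $2344.75, Dave: $3014.68


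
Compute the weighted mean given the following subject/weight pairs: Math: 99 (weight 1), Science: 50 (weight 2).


Numerator = 99×1 + 50×2
= 99 + 100
= 199
Total weight = 3
Weighted avg = 199/3
= 66.33

66.33


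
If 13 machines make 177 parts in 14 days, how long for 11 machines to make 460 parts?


Days ∝ work / workers, so d₂ = d₁ × (m₁/m₂) × (w₂/w₁)
Workers factor (inverse): 13/11 ≈ 1.1818
Work factor (direct): 460/177 ≈ 2.5989
d₂ = 14 × 13/11 × 460/177 = (14 × 13 × 460) / (11 × 177) = 83720/1947
≈ 43.00 days

43.00 days


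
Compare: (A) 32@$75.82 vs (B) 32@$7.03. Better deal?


Deal A: $75.82/32 = $2.3694/unit
Deal B: $7.03/32 = $0.2197/unit
B is cheaper per unit
= Deal B

Deal B


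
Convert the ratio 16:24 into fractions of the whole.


Total parts = 16 + 24 = 40
First part: 16/40 = 2/5
Second part: 24/40 = 3/5
= 2/5 and 3/5

2/5 and 3/5


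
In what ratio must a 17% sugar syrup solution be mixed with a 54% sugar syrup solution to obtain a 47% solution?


Let x parts of 17% mix with y parts of 54%.
17x + 54y = 47(x + y)
17x + 54y = 47x + 47y
x(17 - 47) = y(47 - 54)
x/y = (54 - 47)/(47 - 17) = 7/30
Simplify: 7:30
= 7:30

7:30


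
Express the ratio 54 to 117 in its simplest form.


GCD(54, 117) = 9
54/9 : 117/9
= 6:13

6:13


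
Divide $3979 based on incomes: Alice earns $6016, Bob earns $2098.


Total income = 6016 + 2098 = $8114
Alice: $3979 × 6016/8114 = $2950.17
Bob: $3979 × 2098/8114 = $1028.83
= Alice: $2950.17, Bob: $1028.83

Alice: $2950.17, Bob: $1028.83


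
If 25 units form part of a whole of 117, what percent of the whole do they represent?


Percentage = (part / whole) × 100
= (25 / 117) × 100
≈ 21.37%

21.37%


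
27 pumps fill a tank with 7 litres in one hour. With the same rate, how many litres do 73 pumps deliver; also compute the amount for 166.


Direct proportion: y/x = constant
k = 7/27 ≈ 0.2593
y at x=73: k × 73 = 7 × 73 / 27 = 511/27 ≈ 18.93
y at x=166: k × 166 = 7 × 166 / 27 = 1162/27 ≈ 43.04
= 18.93 and 43.04

18.93 and 43.04


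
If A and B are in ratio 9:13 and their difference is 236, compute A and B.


Let A = 9k, B = 13k.
13k - 9k = 236
4k = 236 → k = 236/4 = 59
A = 9×59 = 531, B = 13×59 = 767
= A = 531, B = 767

A = 531, B = 767


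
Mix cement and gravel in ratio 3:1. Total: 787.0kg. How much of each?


Total parts = 3 + 1 = 4
cement: 787.0 × 3/4 = 590.3kg
gravel: 787.0 × 1/4 = 196.8kg
= 590.3kg and 196.8kg

590.3kg and 196.8kg


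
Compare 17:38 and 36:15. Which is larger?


17/38 = 0.4474
36/15 = 2.4000
0.4474 < 2.4000, so 17:38 is less
= 36:15

36:15


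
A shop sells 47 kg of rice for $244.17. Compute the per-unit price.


Unit rate = total / quantity
= 244.17 / 47
= $5.20 per unit

$5.20 per unit


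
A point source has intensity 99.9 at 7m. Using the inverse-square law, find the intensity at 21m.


I₁d₁² = I₂d₂²
I₂ = I₁ × (d₁/d₂)²
= 99.9 × (7/21)²
= 99.9 × 49/441
= 4895.1/441
= 11.1000

11.1000


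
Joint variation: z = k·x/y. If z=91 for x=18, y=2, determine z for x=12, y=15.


z = k·x/y
Solve for k using the known point: k = z·y/x = 91×2/18 = 182/18 ≈ 10.1111
Now evaluate at x=12, y=15:
z = k × 12 / 15 = (182 × 12) / (18 × 15) = 2184/270
≈ 8.0889

8.0889


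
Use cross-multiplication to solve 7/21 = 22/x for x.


Cross multiply: 7 × x = 21 × 22
7x = 462
x = 462 / 7
= 66.00

66.00


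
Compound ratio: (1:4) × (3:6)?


Compound ratio = (1×3) : (4×6)
= 3:24
GCD = 3
= 1:8

1:8


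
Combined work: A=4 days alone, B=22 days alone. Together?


Rate of A = 1/4 per day
Rate of B = 1/22 per day
Combined rate = 1/4 + 1/22 = 26/88 ≈ 0.2955 per day
Days = 1 / combined rate = 88/26
≈ 3.38 days

3.38 days


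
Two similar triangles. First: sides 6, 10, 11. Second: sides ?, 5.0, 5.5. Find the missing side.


Scale factor = 5.0/10 = 0.5
Missing side = 6 × 0.5
= 3.0

3.0


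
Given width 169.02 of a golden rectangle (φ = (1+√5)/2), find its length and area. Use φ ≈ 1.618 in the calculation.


φ = (1 + √5) / 2 ≈ 1.618
Length = width × φ = 169.02 × 1.618 = 273.47436
≈ 273.47
Area = width × length = 169.02 × 273.47436 = 46222.6363272 ≈ 46222.64
= Length: 273.47, Area: 46222.64

Length: 273.47, Area: 46222.64


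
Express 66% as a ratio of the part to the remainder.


66% means 66 parts out of 100; remainder = 34
Part : remainder = 66:34
GCD = 2
= 33:17

33:17


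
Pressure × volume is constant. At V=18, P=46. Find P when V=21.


Inverse proportion: x × y = constant
k = 18 × 46 = 828
y₂ = k / 21 = 828 / 21
= 39.43

39.43


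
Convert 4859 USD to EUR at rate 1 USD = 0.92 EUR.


Amount × rate = 4859 × 0.92
= 4470.28 EUR

4470.28 EUR


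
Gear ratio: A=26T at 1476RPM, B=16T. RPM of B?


Gear ratio = 26:16 = 13:8
RPM_B = RPM_A × (teeth_A / teeth_B)
= 1476 × (26/16)
= 2398.5 RPM

2398.5 RPM


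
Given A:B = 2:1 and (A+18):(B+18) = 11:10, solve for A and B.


Let A = 2k, B = 1k.
(2k + 18) / (1k + 18) = 11/10
Cross-multiply: 10(2k + 18) = 11(1k + 18)
20k + 180 = 11k + 198
20k - 11k = 198 - 180
9k = 18
k = 18/9 = 2
A = 2×2 = 4, B = 1×2 = 2
= A = 4, B = 2

A = 4, B = 2


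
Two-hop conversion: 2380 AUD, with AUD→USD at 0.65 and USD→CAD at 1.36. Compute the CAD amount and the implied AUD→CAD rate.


Step 1: 2380 AUD × 0.65 = 1547.00 USD
Step 2: 1547.00 USD × 1.36 = 2103.92 CAD
Implied rate AUD→CAD = 0.65 × 1.36 = 0.8840
= 2103.92 CAD; implied rate 0.8840 CAD/AUD

2103.92 CAD; implied rate 0.8840 CAD/AUD


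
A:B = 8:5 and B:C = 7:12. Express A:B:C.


Match B: multiply A:B by 7 → 56:35
Multiply B:C by 5 → 35:60
Combined: 56:35:60
GCD = 1
= 56:35:60

56:35:60


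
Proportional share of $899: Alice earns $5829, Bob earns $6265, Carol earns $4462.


Total income = 5829 + 6265 + 4462 = $16556
Alice: $899 × 5829/16556 = $316.52
Bob: $899 × 6265/16556 = $340.19
Carol: $899 × 4462/16556 = $242.29
= Alice: $316.52, Bob: $340.19, Carol: $242.29

Alice: $316.52, Bob: $340.19, Carol: $242.29


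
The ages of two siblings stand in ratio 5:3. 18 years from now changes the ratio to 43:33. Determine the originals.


Let A = 5k, B = 3k.
(5k + 18) / (3k + 18) = 43/33
Cross-multiply: 33(5k + 18) = 43(3k + 18)
165k + 594 = 129k + 774
165k - 129k = 774 - 594
36k = 180
k = 180/36 = 5
A = 5×5 = 25, B = 3×5 = 15
= A = 25, B = 15

A = 25, B = 15


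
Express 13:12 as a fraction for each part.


Total parts = 13 + 12 = 25
First part: 13/25 = 13/25
Second part: 12/25 = 12/25
= 13/25 and 12/25

13/25 and 12/25


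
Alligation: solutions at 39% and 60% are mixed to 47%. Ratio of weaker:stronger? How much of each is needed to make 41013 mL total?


Let x parts of 39% mix with y parts of 60%.
39x + 60y = 47(x + y)
39x + 60y = 47x + 47y
x(39 - 47) = y(47 - 60)
x/y = (60 - 47)/(47 - 39) = 13/8
Simplify: 13:8
Total parts = 21; one part = 41013/21 = 1953.00 mL
39% solution: 13×1953.00 = 25389.00 mL
60% solution: 8×1953.00 = 15624.00 mL
= ratio 13:8; 25389.00 mL and 15624.00 mL

ratio 13:8; 25389.00 mL and 15624.00 mL


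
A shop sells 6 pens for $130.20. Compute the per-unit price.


Unit rate = total / quantity
= 130.20 / 6
= $21.70 per unit

$21.70 per unit


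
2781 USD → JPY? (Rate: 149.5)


Amount × rate = 2781 × 149.5
= 415759.50 JPY

415759.50 JPY


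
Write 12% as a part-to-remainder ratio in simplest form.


12% means 12 parts out of 100; remainder = 88
Part : remainder = 12:88
GCD = 4
= 3:22

3:22


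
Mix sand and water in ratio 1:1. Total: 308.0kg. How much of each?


Total parts = 1 + 1 = 2
sand: 308.0 × 1/2 = 154.0kg
water: 308.0 × 1/2 = 154.0kg
= 154.0kg and 154.0kg

154.0kg and 154.0kg


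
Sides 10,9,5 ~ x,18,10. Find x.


Scale factor = 18/9 = 2
Missing side = 10 × 2
= 20.0

20.0


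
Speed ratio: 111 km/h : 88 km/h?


Ratio = 111:88
GCD = 1
Simplified = 111:88
Time ratio (same distance) = 88:111
Speed ratio = 111:88

111:88


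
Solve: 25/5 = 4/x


Cross multiply: 25 × x = 5 × 4
25x = 20
x = 20 / 25
= 0.80

0.80


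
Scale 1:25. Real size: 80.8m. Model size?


Model size = real / scale
= 80.8 / 25
= 3.2320 m

3.2320 m


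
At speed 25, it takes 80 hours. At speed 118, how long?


Inverse proportion: x × y = constant
k = 25 × 80 = 2000
y₂ = k / 118 = 2000 / 118
= 16.95

16.95


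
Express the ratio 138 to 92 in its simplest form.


GCD(138, 92) = 46
138/46 : 92/46
= 3:2

3:2


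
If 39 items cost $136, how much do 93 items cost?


Direct proportion: y/x = constant
k = 136/39 ≈ 3.4872
y₂ = k × 93 = 136 × 93 / 39 = 12648/39
≈ 324.31

324.31


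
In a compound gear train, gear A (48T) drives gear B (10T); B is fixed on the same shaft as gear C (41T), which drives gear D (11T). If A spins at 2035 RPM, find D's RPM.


Stage 1: RPM_B = RPM_A × t_A/t_B = 2035 × 48/10 = 97680/10 = 9768.00
B and C share a shaft → RPM_C = RPM_B
Stage 2: RPM_D = RPM_C × t_C/t_D = RPM_A × (t_A×t_C)/(t_B×t_D)
Overall ratio = (48×41)/(10×11) = 1968/110
RPM_D = 2035 × 1968/110 = 4004880/110
= 36408.00 RPM

36408.00 RPM


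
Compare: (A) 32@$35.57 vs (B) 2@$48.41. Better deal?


Deal A: $35.57/32 = $1.1116/unit
Deal B: $48.41/2 = $24.2050/unit
A is cheaper per unit
= Deal A

Deal A


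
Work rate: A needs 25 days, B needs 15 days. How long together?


Rate of A = 1/25 per day
Rate of B = 1/15 per day
Combined rate = 1/25 + 1/15 = 40/375 ≈ 0.1067 per day
Days = 1 / combined rate = 375/40
≈ 9.38 days

9.38 days


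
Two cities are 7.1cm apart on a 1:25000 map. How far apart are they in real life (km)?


Real distance = map distance × scale
= 7.1cm × 25000
= 177500 cm = 1775.0 m
= 1.775 km

1.775 km


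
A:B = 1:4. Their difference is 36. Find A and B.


Let A = 1k, B = 4k.
4k - 1k = 36
3k = 36 → k = 36/3 = 12
A = 1×12 = 12, B = 4×12 = 48
= A = 12, B = 48

A = 12, B = 48


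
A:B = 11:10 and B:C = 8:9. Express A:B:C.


Match B: multiply A:B by 8 → 88:80
Multiply B:C by 10 → 80:90
Combined: 88:80:90
GCD = 2
= 44:40:45

44:40:45


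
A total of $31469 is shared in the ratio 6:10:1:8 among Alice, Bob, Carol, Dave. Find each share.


Total parts = 6 + 10 + 1 + 8 = 25
Alice: 31469 × 6/25 = 7552.56
Bob: 31469 × 10/25 = 12587.60
Carol: 31469 × 1/25 = 1258.76
Dave: 31469 × 8/25 = 10070.08
= Alice: $7552.56, Bob: $12587.60, Carol: $1258.76, Dave: $10070.08

Alice: $7552.56, Bob: $12587.60, Carol: $1258.76, Dave: $10070.08


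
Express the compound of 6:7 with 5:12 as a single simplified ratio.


Compound ratio = (6×5) : (7×12)
= 30:84
GCD = 6
= 5:14

5:14


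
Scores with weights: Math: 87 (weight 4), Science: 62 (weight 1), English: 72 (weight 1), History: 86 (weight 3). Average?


Numerator = 87×4 + 62×1 + 72×1 + 86×3
= 348 + 62 + 72 + 258
= 740
Total weight = 9
Weighted avg = 740/9
= 82.22

82.22


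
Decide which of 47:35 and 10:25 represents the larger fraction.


47/35 = 1.3429
10/25 = 0.4000
1.3429 > 0.4000, so 47:35 is greater
= 47:35

47:35


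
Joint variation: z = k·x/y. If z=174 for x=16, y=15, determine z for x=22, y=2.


z = k·x/y
Solve for k using the known point: k = z·y/x = 174×15/16 = 2610/16 = 163.1250
Now evaluate at x=22, y=2:
z = k × 22 / 2 = (2610 × 22) / (16 × 2) = 57420/32
= 1794.3750

1794.3750


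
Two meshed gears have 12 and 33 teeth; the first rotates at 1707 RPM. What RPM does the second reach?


Gear ratio = 12:33 = 4:11
RPM_B = RPM_A × (teeth_A / teeth_B)
= 1707 × (12/33)
= 620.7 RPM

620.7 RPM


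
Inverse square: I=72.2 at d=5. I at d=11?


I₁d₁² = I₂d₂²
I₂ = I₁ × (d₁/d₂)²
= 72.2 × (5/11)²
= 72.2 × 25/121
= 1805/121
≈ 14.9174

14.9174


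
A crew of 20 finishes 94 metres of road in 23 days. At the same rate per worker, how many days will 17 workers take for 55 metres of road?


Days ∝ work / workers, so d₂ = d₁ × (m₁/m₂) × (w₂/w₁)
Workers factor (inverse): 20/17 ≈ 1.1765
Work factor (direct): 55/94 ≈ 0.5851
d₂ = 23 × 20/17 × 55/94 = (23 × 20 × 55) / (17 × 94) = 25300/1598
≈ 15.83 days

15.83 days


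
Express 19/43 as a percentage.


Percentage = (part / whole) × 100
= (19 / 43) × 100
≈ 44.19%

44.19%


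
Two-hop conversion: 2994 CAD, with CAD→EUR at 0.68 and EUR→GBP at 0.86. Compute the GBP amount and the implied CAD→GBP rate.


Step 1: 2994 CAD × 0.68 = 2035.92 EUR
Step 2: 2035.92 EUR × 0.86 = 1750.89 GBP
Implied rate CAD→GBP = 0.68 × 0.86 = 0.5848
= 1750.89 GBP; implied rate 0.5848 GBP/CAD

1750.89 GBP; implied rate 0.5848 GBP/CAD


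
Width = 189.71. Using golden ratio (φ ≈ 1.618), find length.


φ = (1 + √5) / 2 ≈ 1.618
Length = width × φ = 189.71 × 1.618 = 306.95078
≈ 306.95

306.95


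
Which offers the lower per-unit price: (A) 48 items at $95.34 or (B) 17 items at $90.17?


Deal A: $95.34/48 = $1.9863/unit
Deal B: $90.17/17 = $5.3041/unit
A is cheaper per unit
= Deal A

Deal A


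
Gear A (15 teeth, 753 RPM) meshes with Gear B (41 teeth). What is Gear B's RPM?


Gear ratio = 15:41 = 15:41
RPM_B = RPM_A × (teeth_A / teeth_B)
= 753 × (15/41)
= 275.5 RPM

275.5 RPM


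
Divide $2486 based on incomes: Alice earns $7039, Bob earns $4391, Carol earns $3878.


Total income = 7039 + 4391 + 3878 = $15308
Alice: $2486 × 7039/15308 = $1143.12
Bob: $2486 × 4391/15308 = $713.09
Carol: $2486 × 3878/15308 = $629.78
= Alice: $1143.12, Bob: $713.09, Carol: $629.78

Alice: $1143.12, Bob: $713.09, Carol: $629.78


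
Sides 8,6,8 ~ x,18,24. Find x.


Scale factor = 18/6 = 3
Missing side = 8 × 3
= 24.0

24.0


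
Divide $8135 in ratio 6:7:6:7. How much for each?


Total parts = 6 + 7 + 6 + 7 = 26
Part 1: 8135 × 6/26 = 1877.31
Part 2: 8135 × 7/26 = 2190.19
Part 3: 8135 × 6/26 = 1877.31
Part 4: 8135 × 7/26 = 2190.19
= Part 1: $1877.31, Part 2: $2190.19, Part 3: $1877.31, Part 4: $2190.19

Part 1: $1877.31, Part 2: $2190.19, Part 3: $1877.31, Part 4: $2190.19


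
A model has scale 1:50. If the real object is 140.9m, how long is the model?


Model size = real / scale
= 140.9 / 50
= 2.8180 m

2.8180 m


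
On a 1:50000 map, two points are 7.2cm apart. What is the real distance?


Real distance = map distance × scale
= 7.2cm × 50000
= 360000 cm = 3600.0 m
= 3.600 km

3.600 km


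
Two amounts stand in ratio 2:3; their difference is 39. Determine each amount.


Let A = 2k, B = 3k.
3k - 2k = 39
1k = 39 → k = 39/1 = 39
A = 2×39 = 78, B = 3×39 = 117
= A = 78, B = 117

A = 78, B = 117


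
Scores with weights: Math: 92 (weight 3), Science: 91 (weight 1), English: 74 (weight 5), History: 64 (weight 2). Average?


Numerator = 92×3 + 91×1 + 74×5 + 64×2
= 276 + 91 + 370 + 128
= 865
Total weight = 11
Weighted avg = 865/11
= 78.64

78.64


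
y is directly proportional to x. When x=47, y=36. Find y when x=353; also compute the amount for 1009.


Direct proportion: y/x = constant
k = 36/47 ≈ 0.7660
y at x=353: k × 353 = 36 × 353 / 47 = 12708/47 ≈ 270.38
y at x=1009: k × 1009 = 36 × 1009 / 47 = 36324/47 ≈ 772.85
= 270.38 and 772.85

270.38 and 772.85


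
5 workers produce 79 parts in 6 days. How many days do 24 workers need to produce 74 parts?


Days ∝ work / workers, so d₂ = d₁ × (m₁/m₂) × (w₂/w₁)
Workers factor (inverse): 5/24 ≈ 0.2083
Work factor (direct): 74/79 ≈ 0.9367
d₂ = 6 × 5/24 × 74/79 = (6 × 5 × 74) / (24 × 79) = 2220/1896
≈ 1.17 days

1.17 days


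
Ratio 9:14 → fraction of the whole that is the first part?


Total parts = 9 + 14 = 23
First part: 9/23 = 9/23
= 9/23

9/23


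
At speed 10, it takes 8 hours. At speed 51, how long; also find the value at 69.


Inverse proportion: x × y = constant
k = 10 × 8 = 80
At x=51: k/51 = 1.57
At x=69: k/69 = 1.16
= 1.57 and 1.16

1.57 and 1.16


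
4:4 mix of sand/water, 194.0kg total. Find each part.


Total parts = 4 + 4 = 8
sand: 194.0 × 4/8 = 97.0kg
water: 194.0 × 4/8 = 97.0kg
= 97.0kg and 97.0kg

97.0kg and 97.0kg


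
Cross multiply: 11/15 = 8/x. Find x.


Cross multiply: 11 × x = 15 × 8
11x = 120
x = 120 / 11
= 10.91

10.91


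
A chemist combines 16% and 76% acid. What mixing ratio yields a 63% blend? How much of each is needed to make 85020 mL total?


Let x parts of 16% mix with y parts of 76%.
16x + 76y = 63(x + y)
16x + 76y = 63x + 63y
x(16 - 63) = y(63 - 76)
x/y = (76 - 63)/(63 - 16) = 13/47
Simplify: 13:47
Total parts = 60; one part = 85020/60 = 1417.00 mL
16% solution: 13×1417.00 = 18421.00 mL
76% solution: 47×1417.00 = 66599.00 mL
= ratio 13:47; 18421.00 mL and 66599.00 mL

ratio 13:47; 18421.00 mL and 66599.00 mL


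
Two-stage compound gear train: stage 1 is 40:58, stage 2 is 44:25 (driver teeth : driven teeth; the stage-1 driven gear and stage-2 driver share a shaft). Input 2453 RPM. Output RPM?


Stage 1: RPM_B = RPM_A × t_A/t_B = 2453 × 40/58 = 98120/58 ≈ 1691.72
B and C share a shaft → RPM_C = RPM_B
Stage 2: RPM_D = RPM_C × t_C/t_D = RPM_A × (t_A×t_C)/(t_B×t_D)
Overall ratio = (40×44)/(58×25) = 1760/1450
RPM_D = 2453 × 1760/1450 = 4317280/1450
≈ 2977.43 RPM

2977.43 RPM


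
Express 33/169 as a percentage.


Percentage = (part / whole) × 100
= (33 / 169) × 100
≈ 19.53%

19.53%


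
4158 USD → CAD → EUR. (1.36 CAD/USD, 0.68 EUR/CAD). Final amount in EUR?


Step 1: 4158 USD × 1.36 = 5654.88 CAD
Step 2: 5654.88 CAD × 0.68 = 3845.32 EUR
Implied rate USD→EUR = 1.36 × 0.68 = 0.9248
= 3845.32 EUR

3845.32 EUR


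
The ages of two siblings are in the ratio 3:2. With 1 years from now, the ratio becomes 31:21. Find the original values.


Let A = 3k, B = 2k.
(3k + 1) / (2k + 1) = 31/21
Cross-multiply: 21(3k + 1) = 31(2k + 1)
63k + 21 = 62k + 31
63k - 62k = 31 - 21
1k = 10
k = 10/1 = 10
A = 3×10 = 30, B = 2×10 = 20
= A = 30, B = 20

A = 30, B = 20


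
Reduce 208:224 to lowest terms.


GCD(208, 224) = 16
208/16 : 224/16
= 13:14

13:14


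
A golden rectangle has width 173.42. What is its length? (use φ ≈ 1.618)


φ = (1 + √5) / 2 ≈ 1.618
Length = width × φ = 173.42 × 1.618 = 280.59356
≈ 280.59

280.59


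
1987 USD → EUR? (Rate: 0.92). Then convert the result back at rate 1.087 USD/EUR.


Amount × rate = 1987 × 0.92 = 1828.04 EUR
Round-trip: 1828.04 × 1.087 = 1987.08 USD
= 1828.04 EUR, then 1987.08 USD

1828.04 EUR, then 1987.08 USD


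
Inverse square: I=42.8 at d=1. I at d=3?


I₁d₁² = I₂d₂²
I₂ = I₁ × (d₁/d₂)²
= 42.8 × (1/3)²
= 42.8 × 1/9
= 42.8/9
≈ 4.7556

4.7556


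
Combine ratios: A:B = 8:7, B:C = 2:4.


Match B: multiply A:B by 2 → 16:14
Multiply B:C by 7 → 14:28
Combined: 16:14:28
GCD = 2
= 8:7:14

8:7:14


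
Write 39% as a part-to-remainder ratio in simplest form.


39% means 39 parts out of 100; remainder = 61
Part : remainder = 39:61
GCD = 1
= 39:61

39:61


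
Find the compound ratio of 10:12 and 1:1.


Compound ratio = (10×1) : (12×1)
= 10:12
GCD = 2
= 5:6

5:6


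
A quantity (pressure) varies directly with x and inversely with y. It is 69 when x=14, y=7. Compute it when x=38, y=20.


z = k·x/y
Solve for k using the known point: k = z·y/x = 69×7/14 = 483/14 = 34.5000
Now evaluate at x=38, y=20:
z = k × 38 / 20 = (483 × 38) / (14 × 20) = 18354/280
= 65.5500

65.5500


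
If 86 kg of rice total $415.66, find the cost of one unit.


Unit rate = total / quantity
= 415.66 / 86
= $4.83 per unit

$4.83 per unit


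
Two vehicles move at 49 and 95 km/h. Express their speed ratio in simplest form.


Ratio = 49:95
GCD = 1
Simplified = 49:95
Time ratio (same distance) = 95:49
Speed ratio = 49:95

49:95


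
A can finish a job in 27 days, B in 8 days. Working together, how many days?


Rate of A = 1/27 per day
Rate of B = 1/8 per day
Combined rate = 1/27 + 1/8 = 35/216 ≈ 0.1620 per day
Days = 1 / combined rate = 216/35
≈ 6.17 days

6.17 days


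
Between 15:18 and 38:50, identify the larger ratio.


15/18 = 0.8333
38/50 = 0.7600
0.8333 > 0.7600, so 15:18 is greater
= 15:18

15:18


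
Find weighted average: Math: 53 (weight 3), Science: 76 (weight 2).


Numerator = 53×3 + 76×2
= 159 + 152
= 311
Total weight = 5
Weighted avg = 311/5
= 62.20

62.20


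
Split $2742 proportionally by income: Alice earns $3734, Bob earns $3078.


Total income = 3734 + 3078 = $6812
Alice: $2742 × 3734/6812 = $1503.03
Bob: $2742 × 3078/6812 = $1238.97
= Alice: $1503.03, Bob: $1238.97

Alice: $1503.03, Bob: $1238.97


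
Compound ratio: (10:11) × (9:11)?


Compound ratio = (10×9) : (11×11)
= 90:121
GCD = 1
= 90:121

90:121


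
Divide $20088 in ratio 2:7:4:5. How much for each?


Total parts = 2 + 7 + 4 + 5 = 18
Part 1: 20088 × 2/18 = 2232.00
Part 2: 20088 × 7/18 = 7812.00
Part 3: 20088 × 4/18 = 4464.00
Part 4: 20088 × 5/18 = 5580.00
= Part 1: $2232.00, Part 2: $7812.00, Part 3: $4464.00, Part 4: $5580.00

Part 1: $2232.00, Part 2: $7812.00, Part 3: $4464.00, Part 4: $5580.00


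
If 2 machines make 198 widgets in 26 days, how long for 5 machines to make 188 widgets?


Days ∝ work / workers, so d₂ = d₁ × (m₁/m₂) × (w₂/w₁)
Workers factor (inverse): 2/5 = 0.4000
Work factor (direct): 188/198 ≈ 0.9495
d₂ = 26 × 2/5 × 188/198 = (26 × 2 × 188) / (5 × 198) = 9776/990
≈ 9.87 days

9.87 days


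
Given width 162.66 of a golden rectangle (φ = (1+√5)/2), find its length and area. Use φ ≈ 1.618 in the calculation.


φ = (1 + √5) / 2 ≈ 1.618
Length = width × φ = 162.66 × 1.618 = 263.18388
≈ 263.18
Area = width × length = 162.66 × 263.18388 = 42809.4899208 ≈ 42809.49
= Length: 263.18, Area: 42809.49

Length: 263.18, Area: 42809.49


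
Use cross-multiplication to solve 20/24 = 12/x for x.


Cross multiply: 20 × x = 24 × 12
20x = 288
x = 288 / 20
= 14.40

14.40


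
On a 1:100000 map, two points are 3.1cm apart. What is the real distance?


Real distance = map distance × scale
= 3.1cm × 100000
= 310000 cm = 3100.0 m
= 3.100 km

3.100 km


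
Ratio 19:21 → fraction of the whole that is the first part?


Total parts = 19 + 21 = 40
First part: 19/40 = 19/40
= 19/40

19/40


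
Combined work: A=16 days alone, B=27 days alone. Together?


Rate of A = 1/16 per day
Rate of B = 1/27 per day
Combined rate = 1/16 + 1/27 = 43/432 ≈ 0.0995 per day
Days = 1 / combined rate = 432/43
≈ 10.05 days

10.05 days


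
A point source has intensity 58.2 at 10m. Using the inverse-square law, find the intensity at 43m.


I₁d₁² = I₂d₂²
I₂ = I₁ × (d₁/d₂)²
= 58.2 × (10/43)²
= 58.2 × 100/1849
= 5820/1849
≈ 3.1476

3.1476


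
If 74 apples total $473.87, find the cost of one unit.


Unit rate = total / quantity
= 473.87 / 74
= $6.40 per unit

$6.40 per unit


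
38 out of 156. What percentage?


Percentage = (part / whole) × 100
= (38 / 156) × 100
≈ 24.36%

24.36%


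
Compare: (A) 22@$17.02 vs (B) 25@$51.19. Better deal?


Deal A: $17.02/22 = $0.7736/unit
Deal B: $51.19/25 = $2.0476/unit
A is cheaper per unit
= Deal A

Deal A


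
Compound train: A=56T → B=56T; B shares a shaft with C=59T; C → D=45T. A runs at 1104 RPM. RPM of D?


Stage 1: RPM_B = RPM_A × t_A/t_B = 1104 × 56/56 = 61824/56 = 1104.00
B and C share a shaft → RPM_C = RPM_B
Stage 2: RPM_D = RPM_C × t_C/t_D = RPM_A × (t_A×t_C)/(t_B×t_D)
Overall ratio = (56×59)/(56×45) = 3304/2520
RPM_D = 1104 × 3304/2520 = 3647616/2520
≈ 1447.47 RPM

1447.47 RPM


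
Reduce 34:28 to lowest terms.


GCD(34, 28) = 2
34/2 : 28/2
= 17:14

17:14
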